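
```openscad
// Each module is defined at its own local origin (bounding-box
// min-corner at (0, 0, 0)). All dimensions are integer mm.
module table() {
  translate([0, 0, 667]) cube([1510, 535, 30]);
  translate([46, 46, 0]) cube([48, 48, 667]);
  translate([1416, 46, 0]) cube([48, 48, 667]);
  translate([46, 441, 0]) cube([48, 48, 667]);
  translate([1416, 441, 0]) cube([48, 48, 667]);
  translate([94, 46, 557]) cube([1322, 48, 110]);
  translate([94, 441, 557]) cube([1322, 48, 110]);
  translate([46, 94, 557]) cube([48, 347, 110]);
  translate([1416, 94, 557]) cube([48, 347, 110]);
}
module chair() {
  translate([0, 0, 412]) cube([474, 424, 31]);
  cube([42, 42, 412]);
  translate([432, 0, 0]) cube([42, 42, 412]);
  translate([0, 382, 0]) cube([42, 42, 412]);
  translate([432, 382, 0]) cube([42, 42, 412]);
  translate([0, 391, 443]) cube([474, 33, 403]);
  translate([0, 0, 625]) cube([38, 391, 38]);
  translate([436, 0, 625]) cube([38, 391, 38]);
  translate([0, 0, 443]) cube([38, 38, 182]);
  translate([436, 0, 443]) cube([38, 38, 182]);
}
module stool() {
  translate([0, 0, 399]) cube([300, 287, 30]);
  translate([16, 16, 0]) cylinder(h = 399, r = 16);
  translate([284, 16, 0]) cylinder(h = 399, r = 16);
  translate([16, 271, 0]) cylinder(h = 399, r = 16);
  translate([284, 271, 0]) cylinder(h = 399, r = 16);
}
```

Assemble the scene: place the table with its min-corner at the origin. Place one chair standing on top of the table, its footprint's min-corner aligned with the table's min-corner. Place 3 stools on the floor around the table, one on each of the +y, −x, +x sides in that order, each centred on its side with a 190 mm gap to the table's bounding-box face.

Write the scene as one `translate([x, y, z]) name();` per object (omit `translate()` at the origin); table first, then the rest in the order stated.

table();
translate([0, 0, 697]) chair();
translate([605, 725, 0]) stool();
translate([-490, 124, 0]) stool();
translate([1700, 124, 0]) stool();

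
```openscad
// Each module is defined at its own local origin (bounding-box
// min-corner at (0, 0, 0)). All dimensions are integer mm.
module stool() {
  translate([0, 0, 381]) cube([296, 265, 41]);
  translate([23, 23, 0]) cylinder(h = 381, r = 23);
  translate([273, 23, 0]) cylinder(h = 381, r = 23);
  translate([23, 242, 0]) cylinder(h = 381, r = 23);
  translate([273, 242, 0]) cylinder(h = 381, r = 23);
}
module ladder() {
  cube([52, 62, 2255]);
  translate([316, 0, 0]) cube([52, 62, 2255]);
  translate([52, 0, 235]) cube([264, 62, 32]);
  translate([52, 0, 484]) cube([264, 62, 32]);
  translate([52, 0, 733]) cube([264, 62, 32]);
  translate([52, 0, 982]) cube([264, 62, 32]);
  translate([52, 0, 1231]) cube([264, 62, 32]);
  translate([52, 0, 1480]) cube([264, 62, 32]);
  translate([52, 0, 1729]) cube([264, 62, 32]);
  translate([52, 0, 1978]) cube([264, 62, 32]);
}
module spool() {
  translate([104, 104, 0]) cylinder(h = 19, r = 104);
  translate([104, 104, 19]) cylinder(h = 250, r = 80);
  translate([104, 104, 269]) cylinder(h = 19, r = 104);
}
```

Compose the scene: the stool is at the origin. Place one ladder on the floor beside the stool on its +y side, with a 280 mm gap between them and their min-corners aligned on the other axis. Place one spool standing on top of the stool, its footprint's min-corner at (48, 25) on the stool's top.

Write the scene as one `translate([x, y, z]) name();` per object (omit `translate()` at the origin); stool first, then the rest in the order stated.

stool();
translate([0, 545, 0]) ladder();
translate([48, 25, 422]) spool();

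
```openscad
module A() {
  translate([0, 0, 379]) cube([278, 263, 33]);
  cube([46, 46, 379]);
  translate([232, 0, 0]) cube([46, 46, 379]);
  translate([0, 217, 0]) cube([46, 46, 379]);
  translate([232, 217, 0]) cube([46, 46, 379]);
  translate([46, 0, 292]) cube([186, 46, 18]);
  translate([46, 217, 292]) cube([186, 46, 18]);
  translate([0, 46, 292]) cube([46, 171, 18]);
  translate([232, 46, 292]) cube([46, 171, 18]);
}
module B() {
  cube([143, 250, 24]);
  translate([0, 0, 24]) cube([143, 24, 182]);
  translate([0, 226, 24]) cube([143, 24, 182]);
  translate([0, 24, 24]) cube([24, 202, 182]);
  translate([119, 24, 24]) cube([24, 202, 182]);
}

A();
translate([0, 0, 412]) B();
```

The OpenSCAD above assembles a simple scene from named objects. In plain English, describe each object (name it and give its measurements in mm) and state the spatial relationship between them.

A is a simple wooden stool: a rectangular seat 278 mm (x) by 263 mm (y), 33 mm thick, top face at z = 412 mm, on four square legs, each 46×46 mm in cross-section. The legs rest on z = 0, each flush with a corner of the seat. Four stretchers, 46 mm wide and 18 mm tall, connect adjacent legs with their undersides at z = 292 mm, each running between the inner faces of the legs it joins and aligned with the legs' outer faces on the other axis.

B is an open-topped rectangular box: outside dimensions 143×250×206 mm, with a uniform wall and base thickness of 24 mm. The base is a full 143×250 slab on the floor; four walls sit on top of the base. The front and back walls (the −y and +y sides) span the full width; the two side walls fit between them.

The open box is on top of the stool.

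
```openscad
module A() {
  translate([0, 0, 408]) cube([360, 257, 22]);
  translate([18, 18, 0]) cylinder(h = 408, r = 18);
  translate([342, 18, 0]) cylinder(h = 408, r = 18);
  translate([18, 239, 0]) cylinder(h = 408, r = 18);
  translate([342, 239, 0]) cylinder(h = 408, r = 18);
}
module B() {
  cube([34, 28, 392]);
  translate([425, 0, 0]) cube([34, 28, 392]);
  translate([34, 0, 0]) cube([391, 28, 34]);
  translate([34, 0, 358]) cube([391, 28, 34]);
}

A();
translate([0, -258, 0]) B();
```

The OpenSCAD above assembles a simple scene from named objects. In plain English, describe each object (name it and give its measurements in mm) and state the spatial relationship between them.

A is a simple wooden stool: a rectangular seat 360 mm (x) by 257 mm (y), 22 mm thick, top face at z = 430 mm, on four round legs, each 36 mm in diameter. The legs rest on z = 0, each leg's axis is inset half a diameter from the nearest pair of seat edges (so the leg's bounding box is flush with the corner).

B is a rectangular picture frame lying in the x–z plane (depth along y). The opening is 391 mm wide (x) by 324 mm tall (z), surrounded by a border 34 mm wide on all four sides. The frame is 28 mm deep and is made of two full-height vertical stiles with two horizontal rails fitted between them.

The picture frame is on the floor beside the stool on its −y side.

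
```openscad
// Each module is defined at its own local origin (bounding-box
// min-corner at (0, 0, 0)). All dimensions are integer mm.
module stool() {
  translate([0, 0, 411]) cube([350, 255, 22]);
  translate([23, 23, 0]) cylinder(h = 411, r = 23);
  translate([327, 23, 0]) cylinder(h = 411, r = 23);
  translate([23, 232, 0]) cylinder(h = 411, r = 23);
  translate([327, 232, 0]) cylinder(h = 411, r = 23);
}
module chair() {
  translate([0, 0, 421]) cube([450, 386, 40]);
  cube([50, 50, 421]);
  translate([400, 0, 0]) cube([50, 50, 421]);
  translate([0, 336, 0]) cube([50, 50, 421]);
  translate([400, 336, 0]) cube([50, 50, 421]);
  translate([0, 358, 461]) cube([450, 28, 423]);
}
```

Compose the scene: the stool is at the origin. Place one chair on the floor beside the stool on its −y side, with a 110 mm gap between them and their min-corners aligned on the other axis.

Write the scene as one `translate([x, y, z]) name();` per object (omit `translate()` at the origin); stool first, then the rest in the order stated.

stool();
translate([0, -496, 0]) chair();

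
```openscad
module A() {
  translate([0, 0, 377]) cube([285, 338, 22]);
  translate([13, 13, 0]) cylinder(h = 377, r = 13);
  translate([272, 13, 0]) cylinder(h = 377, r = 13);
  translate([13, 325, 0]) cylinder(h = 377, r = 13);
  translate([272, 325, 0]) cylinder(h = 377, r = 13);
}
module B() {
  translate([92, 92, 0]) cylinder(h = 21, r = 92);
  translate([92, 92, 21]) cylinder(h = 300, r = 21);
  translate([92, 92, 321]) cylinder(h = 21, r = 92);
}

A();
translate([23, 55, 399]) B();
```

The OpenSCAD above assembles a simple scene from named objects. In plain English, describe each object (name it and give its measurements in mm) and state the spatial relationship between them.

A is a simple wooden stool: a rectangular seat 285 mm (x) by 338 mm (y), 22 mm thick, top face at z = 399 mm, on four round legs, each 26 mm in diameter. The legs rest on z = 0, each leg's axis is inset half a diameter from the nearest pair of seat edges (so the leg's bounding box is flush with the corner).

B is a spool: two coaxial disc flanges of radius 92 mm and thickness 21 mm, joined by a core cylinder of radius 21 mm and height 300 mm. The lower flange rests on z = 0 and the three cylinders share a vertical axis.

The spool is on top of the stool.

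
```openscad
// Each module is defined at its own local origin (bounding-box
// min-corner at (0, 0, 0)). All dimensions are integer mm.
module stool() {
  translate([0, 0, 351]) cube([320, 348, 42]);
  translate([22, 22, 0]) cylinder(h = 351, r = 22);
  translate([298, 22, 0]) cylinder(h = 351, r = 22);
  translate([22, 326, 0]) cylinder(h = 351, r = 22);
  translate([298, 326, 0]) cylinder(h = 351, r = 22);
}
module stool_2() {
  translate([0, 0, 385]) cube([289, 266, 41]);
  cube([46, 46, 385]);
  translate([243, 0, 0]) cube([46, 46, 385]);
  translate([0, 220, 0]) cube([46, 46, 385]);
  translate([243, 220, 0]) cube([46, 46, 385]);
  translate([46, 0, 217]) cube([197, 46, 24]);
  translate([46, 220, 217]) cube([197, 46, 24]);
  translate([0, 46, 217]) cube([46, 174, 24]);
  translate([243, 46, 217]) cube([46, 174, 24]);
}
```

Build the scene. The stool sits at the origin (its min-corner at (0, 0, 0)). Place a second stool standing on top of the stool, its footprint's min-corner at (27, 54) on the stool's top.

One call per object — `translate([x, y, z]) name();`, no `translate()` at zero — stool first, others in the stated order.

stool();
translate([27, 54, 393]) stool_2();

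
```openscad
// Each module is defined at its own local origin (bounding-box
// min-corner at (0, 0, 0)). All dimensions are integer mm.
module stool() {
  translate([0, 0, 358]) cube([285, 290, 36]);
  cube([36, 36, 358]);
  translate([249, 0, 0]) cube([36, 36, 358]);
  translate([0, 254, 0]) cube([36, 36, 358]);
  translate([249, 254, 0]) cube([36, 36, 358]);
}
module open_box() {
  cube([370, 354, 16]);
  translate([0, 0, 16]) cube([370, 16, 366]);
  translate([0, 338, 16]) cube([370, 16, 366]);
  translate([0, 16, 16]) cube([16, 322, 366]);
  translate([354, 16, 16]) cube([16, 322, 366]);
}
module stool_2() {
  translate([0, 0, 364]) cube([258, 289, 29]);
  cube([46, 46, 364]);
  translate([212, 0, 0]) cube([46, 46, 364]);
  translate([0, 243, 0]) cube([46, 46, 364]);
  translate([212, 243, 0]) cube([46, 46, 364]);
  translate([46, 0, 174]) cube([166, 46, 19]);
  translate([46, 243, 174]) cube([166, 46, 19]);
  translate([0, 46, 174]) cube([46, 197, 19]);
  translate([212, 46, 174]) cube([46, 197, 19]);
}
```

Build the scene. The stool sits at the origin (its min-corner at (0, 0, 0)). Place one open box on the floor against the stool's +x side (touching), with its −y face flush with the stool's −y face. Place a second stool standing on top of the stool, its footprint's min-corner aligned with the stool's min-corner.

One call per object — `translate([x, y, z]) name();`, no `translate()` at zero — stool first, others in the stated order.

stool();
translate([285, 0, 0]) open_box();
translate([0, 0, 394]) stool_2();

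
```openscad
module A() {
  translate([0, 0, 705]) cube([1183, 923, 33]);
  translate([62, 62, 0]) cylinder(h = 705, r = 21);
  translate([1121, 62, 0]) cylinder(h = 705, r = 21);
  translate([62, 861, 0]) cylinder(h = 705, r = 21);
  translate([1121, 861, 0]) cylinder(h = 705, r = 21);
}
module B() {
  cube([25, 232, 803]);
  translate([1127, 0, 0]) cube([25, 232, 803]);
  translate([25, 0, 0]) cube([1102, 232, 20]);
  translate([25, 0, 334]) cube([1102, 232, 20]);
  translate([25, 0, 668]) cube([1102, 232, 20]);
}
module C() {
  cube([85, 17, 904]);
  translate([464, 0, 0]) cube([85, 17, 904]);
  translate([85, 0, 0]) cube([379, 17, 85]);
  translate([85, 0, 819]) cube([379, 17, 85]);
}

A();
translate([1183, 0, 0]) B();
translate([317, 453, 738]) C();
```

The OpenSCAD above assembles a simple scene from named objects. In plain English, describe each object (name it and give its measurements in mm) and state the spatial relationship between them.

A is a table: top 1183 mm (x) × 923 mm (y), 33 mm thick, upper face at z = 738 mm, on four round legs of 42 mm diameter, each leg's bounding box inset 41 mm from the nearest pair of top edges, running from z = 0 to the bottom of the top.

B is an open bookshelf. Two side panels, each 25 mm thick, 232 mm deep and 803 mm tall, stand 1152 mm apart (outside-to-outside). Between them sit 3 shelves, each 20 mm thick and 232 mm deep, spanning the full gap between the sides. The bottom shelf rests on the floor (its underside at z = 0) and the clear gap between one shelf's top and the next shelf's underside is 314 mm.

C is a rectangular picture frame lying in the x–z plane (depth along y). The opening is 379 mm wide (x) by 734 mm tall (z), surrounded by a border 85 mm wide on all four sides. The frame is 17 mm deep and is made of two full-height vertical stiles with two horizontal rails fitted between them.

The bookshelf is against the table's +x side, with their −y faces flush. The picture frame is on top of the table, centred.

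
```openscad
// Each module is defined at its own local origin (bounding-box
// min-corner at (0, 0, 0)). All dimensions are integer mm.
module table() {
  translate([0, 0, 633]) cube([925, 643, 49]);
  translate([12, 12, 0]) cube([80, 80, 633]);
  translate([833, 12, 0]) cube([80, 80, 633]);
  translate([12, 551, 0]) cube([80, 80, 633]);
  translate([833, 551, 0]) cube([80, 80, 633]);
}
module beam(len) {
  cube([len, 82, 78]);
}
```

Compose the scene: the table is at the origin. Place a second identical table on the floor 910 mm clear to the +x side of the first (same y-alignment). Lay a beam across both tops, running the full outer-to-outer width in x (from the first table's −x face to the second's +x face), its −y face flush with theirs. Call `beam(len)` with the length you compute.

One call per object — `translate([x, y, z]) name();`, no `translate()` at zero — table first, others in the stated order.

table();
translate([1835, 0, 0]) table();
translate([0, 0, 682]) beam(2760);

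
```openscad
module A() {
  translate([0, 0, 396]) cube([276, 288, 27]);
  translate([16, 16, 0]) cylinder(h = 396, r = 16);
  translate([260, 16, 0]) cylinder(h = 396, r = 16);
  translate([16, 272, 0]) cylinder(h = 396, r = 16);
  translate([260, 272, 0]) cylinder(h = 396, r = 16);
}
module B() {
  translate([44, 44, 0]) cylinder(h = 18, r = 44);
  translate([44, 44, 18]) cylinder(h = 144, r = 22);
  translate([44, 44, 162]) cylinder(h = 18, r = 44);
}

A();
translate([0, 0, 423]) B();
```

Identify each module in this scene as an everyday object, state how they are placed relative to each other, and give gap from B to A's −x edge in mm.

A is a stool. B is a spool. The spool is on top of the stool. The gap from the spool to the stool's −x edge is 0 mm.

The spool's min-x is at 0; the stool's min-x is 0; gap = 0 mm.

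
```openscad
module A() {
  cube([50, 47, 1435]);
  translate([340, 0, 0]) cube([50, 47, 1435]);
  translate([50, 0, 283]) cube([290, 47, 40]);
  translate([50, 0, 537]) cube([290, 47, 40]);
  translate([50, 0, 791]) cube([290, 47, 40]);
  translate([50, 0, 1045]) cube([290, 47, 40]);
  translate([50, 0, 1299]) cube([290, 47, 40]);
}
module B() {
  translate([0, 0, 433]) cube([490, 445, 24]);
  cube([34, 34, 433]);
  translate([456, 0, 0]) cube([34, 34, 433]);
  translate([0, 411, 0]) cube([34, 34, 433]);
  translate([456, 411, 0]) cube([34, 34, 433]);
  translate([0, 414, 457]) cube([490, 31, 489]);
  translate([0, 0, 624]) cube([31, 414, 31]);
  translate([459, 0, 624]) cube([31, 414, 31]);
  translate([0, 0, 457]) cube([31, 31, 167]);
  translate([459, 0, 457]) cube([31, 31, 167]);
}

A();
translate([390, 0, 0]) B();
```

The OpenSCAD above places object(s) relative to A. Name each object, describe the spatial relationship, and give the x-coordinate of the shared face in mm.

A is a ladder. B is a chair. The chair is against the ladder's +x side, with their −y faces flush. The x-coordinate of the shared face is 390 mm.

The ladder's +x face and the chair's −x face are both at x = 390 mm.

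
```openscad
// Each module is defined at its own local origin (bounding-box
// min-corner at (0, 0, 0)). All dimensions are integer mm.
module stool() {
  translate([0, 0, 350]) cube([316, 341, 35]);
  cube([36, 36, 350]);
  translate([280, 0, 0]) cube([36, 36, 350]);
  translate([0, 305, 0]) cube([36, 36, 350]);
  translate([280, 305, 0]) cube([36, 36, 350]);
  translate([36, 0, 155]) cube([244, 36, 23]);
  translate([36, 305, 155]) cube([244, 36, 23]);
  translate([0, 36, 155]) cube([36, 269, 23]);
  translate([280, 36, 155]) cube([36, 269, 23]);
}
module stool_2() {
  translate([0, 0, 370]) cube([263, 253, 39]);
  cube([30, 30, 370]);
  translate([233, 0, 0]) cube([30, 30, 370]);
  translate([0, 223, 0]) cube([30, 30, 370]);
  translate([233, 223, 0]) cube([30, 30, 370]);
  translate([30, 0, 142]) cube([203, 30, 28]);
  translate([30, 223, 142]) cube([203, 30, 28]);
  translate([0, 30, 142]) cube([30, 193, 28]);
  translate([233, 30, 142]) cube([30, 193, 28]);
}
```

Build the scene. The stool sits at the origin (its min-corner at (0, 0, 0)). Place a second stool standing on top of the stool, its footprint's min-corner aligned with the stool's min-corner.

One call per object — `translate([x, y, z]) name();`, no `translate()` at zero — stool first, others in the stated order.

stool();
translate([0, 0, 385]) stool_2();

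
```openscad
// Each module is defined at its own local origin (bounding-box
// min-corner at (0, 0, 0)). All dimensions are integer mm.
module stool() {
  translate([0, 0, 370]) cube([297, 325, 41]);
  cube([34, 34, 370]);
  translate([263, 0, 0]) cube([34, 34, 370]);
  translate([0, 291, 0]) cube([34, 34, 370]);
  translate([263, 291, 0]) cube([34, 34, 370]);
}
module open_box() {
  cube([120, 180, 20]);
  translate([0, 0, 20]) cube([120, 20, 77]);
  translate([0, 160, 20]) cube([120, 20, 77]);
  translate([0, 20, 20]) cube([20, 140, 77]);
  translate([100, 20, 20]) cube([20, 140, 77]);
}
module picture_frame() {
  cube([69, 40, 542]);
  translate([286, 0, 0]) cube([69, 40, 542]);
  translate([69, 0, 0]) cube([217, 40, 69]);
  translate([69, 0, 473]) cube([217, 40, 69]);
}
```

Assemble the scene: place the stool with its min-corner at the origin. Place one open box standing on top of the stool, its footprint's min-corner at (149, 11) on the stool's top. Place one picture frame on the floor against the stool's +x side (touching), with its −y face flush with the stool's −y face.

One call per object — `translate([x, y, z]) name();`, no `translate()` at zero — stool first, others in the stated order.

stool();
translate([149, 11, 411]) open_box();
translate([297, 0, 0]) picture_frame();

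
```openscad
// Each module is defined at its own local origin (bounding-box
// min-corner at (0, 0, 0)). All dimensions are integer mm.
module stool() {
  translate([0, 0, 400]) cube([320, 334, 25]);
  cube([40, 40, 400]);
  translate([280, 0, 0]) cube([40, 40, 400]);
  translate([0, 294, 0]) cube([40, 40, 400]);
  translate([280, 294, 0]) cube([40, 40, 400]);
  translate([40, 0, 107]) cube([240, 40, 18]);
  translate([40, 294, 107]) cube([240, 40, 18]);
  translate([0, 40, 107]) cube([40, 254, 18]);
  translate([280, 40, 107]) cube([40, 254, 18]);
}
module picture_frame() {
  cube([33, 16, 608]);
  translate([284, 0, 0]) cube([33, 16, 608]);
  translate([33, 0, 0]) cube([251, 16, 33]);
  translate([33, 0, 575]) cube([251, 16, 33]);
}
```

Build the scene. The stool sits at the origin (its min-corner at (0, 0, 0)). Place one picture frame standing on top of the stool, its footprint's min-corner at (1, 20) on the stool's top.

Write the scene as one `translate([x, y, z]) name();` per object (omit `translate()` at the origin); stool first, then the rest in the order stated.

stool();
translate([1, 20, 425]) picture_frame();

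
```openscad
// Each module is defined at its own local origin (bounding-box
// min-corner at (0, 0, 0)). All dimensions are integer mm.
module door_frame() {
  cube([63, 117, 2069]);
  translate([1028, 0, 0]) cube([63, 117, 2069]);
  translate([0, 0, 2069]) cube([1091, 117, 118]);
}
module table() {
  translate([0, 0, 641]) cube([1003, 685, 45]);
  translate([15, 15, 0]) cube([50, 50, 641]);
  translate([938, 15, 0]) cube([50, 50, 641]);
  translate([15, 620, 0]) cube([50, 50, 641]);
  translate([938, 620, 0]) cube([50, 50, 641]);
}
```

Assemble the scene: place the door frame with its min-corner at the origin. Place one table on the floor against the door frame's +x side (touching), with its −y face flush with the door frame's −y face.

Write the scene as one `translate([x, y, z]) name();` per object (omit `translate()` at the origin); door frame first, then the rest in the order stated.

door_frame();
translate([1091, 0, 0]) table();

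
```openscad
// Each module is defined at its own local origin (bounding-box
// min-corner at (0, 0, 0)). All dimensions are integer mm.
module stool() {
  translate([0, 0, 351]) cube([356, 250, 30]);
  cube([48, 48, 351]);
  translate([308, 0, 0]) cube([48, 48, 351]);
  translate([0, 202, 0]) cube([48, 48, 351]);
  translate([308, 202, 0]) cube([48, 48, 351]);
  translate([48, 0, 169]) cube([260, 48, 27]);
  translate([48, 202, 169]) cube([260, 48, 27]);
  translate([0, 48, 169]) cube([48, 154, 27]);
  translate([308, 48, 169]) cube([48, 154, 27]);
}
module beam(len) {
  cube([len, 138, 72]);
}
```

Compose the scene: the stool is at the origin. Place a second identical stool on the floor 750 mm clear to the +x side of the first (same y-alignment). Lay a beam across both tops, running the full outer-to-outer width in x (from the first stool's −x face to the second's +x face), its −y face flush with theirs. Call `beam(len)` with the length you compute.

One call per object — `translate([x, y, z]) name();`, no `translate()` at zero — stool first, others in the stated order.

stool();
translate([1106, 0, 0]) stool();
translate([0, 0, 381]) beam(1462);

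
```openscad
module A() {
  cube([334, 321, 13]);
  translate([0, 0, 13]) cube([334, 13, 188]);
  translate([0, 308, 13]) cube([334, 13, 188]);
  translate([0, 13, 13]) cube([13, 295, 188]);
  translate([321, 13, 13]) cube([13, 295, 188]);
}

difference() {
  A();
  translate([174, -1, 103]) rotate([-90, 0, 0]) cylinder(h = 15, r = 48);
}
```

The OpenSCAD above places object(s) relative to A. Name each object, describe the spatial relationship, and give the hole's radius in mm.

The subtracted cylinder has r = 48 mm.

A is an open box. The open box has a circular hole through its front wall. The hole's radius is 48 mm.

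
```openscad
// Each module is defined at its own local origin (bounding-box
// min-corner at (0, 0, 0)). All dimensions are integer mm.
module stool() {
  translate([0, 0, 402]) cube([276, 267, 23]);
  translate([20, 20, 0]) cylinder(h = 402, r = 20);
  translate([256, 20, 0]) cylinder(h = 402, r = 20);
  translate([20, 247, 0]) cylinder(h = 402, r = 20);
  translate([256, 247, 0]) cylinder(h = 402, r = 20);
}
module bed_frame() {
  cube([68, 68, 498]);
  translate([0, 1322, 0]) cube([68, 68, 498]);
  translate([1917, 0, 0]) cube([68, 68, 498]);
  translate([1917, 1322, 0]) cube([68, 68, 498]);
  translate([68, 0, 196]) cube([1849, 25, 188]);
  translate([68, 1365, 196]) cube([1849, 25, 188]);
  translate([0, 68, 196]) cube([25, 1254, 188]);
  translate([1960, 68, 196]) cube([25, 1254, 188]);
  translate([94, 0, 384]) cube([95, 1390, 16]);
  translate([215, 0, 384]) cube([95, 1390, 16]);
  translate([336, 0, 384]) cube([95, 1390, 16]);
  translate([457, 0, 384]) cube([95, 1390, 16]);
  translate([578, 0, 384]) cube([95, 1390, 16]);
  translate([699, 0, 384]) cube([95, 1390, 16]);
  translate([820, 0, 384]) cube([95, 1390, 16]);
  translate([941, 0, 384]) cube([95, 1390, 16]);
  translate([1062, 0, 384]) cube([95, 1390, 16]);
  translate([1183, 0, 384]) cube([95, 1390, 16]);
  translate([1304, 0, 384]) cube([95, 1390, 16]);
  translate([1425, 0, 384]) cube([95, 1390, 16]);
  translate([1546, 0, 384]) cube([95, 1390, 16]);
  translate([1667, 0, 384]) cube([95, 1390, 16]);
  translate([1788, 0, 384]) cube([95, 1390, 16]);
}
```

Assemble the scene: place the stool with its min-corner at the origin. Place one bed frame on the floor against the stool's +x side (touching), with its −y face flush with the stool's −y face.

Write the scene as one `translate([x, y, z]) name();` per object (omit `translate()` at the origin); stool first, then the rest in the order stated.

stool();
translate([276, 0, 0]) bed_frame();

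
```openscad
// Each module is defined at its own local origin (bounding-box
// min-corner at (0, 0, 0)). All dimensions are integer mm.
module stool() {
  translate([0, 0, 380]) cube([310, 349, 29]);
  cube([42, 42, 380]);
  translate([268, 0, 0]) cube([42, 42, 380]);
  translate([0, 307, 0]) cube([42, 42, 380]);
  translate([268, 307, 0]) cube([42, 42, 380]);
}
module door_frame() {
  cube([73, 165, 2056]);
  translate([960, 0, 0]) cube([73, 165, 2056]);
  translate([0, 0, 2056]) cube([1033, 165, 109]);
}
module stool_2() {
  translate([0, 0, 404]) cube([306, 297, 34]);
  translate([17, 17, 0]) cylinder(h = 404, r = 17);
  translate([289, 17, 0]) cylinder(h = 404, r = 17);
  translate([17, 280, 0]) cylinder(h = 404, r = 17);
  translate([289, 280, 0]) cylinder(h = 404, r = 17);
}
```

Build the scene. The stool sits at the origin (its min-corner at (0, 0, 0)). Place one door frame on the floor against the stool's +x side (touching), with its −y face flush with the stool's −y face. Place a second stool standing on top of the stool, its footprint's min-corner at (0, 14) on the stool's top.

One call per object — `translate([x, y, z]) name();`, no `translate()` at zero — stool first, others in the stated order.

stool();
translate([310, 0, 0]) door_frame();
translate([0, 14, 409]) stool_2();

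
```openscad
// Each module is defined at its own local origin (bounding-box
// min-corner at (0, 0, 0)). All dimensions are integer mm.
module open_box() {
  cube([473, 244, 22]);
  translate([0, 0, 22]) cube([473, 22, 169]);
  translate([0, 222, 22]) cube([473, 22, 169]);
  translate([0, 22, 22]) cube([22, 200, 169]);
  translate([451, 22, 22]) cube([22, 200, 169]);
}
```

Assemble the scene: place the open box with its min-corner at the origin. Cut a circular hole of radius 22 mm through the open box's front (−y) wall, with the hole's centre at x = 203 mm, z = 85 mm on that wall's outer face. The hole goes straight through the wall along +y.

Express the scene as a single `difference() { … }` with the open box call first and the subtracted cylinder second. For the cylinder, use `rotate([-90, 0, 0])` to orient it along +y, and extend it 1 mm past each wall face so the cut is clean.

difference() {
  open_box();
  translate([203, -1, 85]) rotate([-90, 0, 0]) cylinder(h = 24, r = 22);
}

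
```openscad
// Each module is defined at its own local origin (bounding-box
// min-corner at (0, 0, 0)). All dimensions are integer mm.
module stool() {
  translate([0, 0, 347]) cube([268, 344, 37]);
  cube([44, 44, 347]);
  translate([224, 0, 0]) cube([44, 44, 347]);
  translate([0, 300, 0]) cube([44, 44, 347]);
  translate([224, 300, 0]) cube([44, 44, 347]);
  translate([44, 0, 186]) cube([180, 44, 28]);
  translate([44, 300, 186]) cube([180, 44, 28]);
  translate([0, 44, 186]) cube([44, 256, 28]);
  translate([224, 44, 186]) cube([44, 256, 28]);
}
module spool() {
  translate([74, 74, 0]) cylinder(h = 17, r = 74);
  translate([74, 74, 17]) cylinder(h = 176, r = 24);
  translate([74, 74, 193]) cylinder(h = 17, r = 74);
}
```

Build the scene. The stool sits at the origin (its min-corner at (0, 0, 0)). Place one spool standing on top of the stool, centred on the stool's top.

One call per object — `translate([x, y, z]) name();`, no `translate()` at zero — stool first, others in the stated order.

stool();
translate([60, 98, 384]) spool();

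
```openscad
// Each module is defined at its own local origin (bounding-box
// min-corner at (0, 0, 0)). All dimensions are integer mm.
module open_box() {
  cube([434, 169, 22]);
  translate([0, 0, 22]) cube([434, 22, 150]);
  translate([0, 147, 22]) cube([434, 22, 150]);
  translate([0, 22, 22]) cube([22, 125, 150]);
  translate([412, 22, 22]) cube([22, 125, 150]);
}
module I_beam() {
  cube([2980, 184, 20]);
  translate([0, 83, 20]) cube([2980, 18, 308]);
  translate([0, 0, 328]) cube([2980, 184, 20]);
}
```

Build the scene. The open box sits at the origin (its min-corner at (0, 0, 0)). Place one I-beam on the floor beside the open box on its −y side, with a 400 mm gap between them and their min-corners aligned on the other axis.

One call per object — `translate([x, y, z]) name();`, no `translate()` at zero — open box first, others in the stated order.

open_box();
translate([0, -584, 0]) I_beam();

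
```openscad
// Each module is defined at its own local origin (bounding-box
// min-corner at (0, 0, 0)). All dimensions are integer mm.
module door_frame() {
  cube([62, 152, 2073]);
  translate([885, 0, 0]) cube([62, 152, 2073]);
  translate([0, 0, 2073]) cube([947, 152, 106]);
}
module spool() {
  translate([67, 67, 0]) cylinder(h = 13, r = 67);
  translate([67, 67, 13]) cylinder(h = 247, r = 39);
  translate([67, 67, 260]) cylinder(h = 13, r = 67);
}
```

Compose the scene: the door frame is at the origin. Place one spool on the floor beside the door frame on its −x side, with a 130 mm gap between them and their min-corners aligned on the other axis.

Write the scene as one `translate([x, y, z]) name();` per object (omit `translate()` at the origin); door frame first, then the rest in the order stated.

door_frame();
translate([-264, 0, 0]) spool();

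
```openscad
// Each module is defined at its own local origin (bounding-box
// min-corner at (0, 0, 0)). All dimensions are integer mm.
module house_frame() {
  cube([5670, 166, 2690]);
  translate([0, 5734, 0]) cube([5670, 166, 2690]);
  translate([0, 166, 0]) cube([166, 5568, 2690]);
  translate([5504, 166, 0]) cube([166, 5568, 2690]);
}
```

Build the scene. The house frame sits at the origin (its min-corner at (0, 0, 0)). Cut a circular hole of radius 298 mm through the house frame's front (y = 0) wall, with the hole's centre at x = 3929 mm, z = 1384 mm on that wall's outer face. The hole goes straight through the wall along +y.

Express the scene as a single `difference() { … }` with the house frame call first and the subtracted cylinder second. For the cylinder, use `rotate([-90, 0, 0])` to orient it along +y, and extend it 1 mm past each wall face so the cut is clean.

difference() {
  house_frame();
  translate([3929, -1, 1384]) rotate([-90, 0, 0]) cylinder(h = 168, r = 298);
}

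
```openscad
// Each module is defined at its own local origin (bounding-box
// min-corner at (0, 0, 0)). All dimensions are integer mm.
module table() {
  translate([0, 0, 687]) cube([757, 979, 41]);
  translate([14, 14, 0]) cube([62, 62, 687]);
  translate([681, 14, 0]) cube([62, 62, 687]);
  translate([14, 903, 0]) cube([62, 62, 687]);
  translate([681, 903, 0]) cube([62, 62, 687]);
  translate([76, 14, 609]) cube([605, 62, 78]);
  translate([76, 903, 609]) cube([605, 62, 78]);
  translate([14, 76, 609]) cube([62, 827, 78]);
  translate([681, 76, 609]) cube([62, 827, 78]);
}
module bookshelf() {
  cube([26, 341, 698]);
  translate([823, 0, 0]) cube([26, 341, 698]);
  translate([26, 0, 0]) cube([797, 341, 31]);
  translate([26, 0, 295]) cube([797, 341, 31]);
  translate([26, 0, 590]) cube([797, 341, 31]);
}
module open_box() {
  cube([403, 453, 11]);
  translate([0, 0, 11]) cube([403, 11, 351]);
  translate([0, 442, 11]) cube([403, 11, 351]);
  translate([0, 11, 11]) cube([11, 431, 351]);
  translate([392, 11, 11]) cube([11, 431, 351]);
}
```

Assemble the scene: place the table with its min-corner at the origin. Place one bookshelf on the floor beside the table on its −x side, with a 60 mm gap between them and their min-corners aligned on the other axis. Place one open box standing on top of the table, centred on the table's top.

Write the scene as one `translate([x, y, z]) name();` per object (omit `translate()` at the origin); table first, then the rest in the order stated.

table();
translate([-909, 0, 0]) bookshelf();
translate([177, 263, 728]) open_box();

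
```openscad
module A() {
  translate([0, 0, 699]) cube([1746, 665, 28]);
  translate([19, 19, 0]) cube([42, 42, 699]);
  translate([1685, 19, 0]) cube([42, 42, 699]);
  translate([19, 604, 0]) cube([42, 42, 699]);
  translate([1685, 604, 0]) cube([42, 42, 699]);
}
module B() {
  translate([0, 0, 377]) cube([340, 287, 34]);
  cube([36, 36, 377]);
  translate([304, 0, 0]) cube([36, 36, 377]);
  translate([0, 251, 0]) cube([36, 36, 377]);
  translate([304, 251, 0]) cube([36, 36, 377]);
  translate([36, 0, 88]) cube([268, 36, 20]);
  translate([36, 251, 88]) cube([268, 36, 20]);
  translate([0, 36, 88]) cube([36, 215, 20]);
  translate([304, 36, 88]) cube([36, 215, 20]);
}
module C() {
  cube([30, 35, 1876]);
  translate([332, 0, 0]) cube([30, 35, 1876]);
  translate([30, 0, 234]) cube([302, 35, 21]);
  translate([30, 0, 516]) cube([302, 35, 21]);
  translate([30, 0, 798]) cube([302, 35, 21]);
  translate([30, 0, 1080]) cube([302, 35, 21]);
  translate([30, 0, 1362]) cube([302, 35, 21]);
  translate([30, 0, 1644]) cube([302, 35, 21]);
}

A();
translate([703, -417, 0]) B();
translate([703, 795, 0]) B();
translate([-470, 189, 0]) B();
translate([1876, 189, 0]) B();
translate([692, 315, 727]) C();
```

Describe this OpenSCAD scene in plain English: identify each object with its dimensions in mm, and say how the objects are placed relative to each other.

A is a table with a 1746×665 mm rectangular top, 28 mm thick, top surface at z = 727 mm, supported by four 42×42 mm square legs, each inset 19 mm from the nearest pair of top edges, running from the floor.

B is a simple wooden stool: a rectangular seat 340 mm (x) by 287 mm (y), 34 mm thick, top face at z = 411 mm, on four square legs, each 36×36 mm in cross-section. The legs rest on z = 0, each flush with a corner of the seat. Four stretchers, 36 mm wide and 20 mm tall, connect adjacent legs with their undersides at z = 88 mm, each running between the inner faces of the legs it joins and aligned with the legs' outer faces on the other axis.

C is a straight ladder. Two 30×35 mm vertical rails, 1876 mm tall, stand 362 mm apart (outside-to-outside) with their front faces coplanar on the −y side. 6 rungs, each 35 mm deep and 21 mm tall, span between the inner faces of the rails, front faces flush with the rails. The lowest rung's underside is at z = 234 mm and rungs are spaced 282 mm apart (underside to underside).

Four stools sit around the table at the −y, +y, −x, +x sides. The ladder is on top of the table, centred.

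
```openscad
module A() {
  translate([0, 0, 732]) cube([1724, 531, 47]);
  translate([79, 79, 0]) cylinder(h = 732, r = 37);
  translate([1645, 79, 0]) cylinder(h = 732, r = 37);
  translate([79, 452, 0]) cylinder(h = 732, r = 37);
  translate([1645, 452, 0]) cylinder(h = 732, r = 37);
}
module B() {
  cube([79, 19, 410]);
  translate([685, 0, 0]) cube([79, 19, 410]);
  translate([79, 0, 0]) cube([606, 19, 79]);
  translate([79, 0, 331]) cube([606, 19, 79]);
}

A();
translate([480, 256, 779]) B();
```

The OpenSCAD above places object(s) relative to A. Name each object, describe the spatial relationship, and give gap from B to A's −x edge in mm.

The picture frame's min-x is at 480; the table's min-x is 0; gap = 480 mm.

A is a table. B is a picture frame. The picture frame is on top of the table, centred. The gap from the picture frame to the table's −x edge is 480 mm.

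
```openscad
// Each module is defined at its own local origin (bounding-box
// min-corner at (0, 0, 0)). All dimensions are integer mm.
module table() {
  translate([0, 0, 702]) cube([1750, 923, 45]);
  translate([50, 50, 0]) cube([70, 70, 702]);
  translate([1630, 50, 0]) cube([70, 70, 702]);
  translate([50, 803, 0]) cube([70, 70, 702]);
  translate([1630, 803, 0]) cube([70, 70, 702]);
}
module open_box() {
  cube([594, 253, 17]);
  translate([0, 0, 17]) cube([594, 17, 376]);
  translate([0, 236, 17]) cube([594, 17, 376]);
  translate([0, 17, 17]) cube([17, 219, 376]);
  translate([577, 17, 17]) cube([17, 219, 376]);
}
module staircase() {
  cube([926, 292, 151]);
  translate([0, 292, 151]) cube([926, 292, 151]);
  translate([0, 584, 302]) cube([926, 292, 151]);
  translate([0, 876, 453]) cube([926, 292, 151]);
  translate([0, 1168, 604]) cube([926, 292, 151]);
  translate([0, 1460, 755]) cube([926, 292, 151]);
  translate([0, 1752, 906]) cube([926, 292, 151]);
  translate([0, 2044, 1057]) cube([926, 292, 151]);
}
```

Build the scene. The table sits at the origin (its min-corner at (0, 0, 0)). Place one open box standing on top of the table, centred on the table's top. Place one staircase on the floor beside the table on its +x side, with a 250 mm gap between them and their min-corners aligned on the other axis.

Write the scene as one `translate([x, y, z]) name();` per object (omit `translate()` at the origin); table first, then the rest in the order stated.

table();
translate([578, 335, 747]) open_box();
translate([2000, 0, 0]) staircase();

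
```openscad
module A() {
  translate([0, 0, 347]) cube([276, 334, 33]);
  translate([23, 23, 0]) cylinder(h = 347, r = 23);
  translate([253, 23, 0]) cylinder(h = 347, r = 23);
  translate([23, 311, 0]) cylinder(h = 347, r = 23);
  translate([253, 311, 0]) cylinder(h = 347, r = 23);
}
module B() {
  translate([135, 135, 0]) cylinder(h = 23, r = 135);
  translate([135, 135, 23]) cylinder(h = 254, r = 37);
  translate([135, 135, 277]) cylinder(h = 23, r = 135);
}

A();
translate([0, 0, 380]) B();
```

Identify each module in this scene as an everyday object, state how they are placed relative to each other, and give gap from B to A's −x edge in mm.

The spool's min-x is at 0; the stool's min-x is 0; gap = 0 mm.

A is a stool. B is a spool. The spool is on top of the stool. The gap from the spool to the stool's −x edge is 0 mm.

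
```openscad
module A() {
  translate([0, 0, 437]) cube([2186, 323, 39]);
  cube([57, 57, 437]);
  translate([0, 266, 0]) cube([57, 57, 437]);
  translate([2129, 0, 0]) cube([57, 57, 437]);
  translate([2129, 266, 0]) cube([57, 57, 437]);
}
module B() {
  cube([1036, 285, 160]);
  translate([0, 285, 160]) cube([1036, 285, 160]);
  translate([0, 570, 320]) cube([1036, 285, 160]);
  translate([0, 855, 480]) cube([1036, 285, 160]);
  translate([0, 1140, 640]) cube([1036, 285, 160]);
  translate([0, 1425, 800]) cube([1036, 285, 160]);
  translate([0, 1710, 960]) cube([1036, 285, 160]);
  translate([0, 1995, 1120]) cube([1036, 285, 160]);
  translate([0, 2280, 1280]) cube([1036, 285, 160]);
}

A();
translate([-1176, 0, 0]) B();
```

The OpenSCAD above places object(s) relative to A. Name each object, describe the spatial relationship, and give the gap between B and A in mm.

The staircase's nearest face is 140 mm from the bench's −x face.

A is a bench. B is a staircase. The staircase is on the floor beside the bench on its −x side. The gap between the staircase and the bench is 140 mm.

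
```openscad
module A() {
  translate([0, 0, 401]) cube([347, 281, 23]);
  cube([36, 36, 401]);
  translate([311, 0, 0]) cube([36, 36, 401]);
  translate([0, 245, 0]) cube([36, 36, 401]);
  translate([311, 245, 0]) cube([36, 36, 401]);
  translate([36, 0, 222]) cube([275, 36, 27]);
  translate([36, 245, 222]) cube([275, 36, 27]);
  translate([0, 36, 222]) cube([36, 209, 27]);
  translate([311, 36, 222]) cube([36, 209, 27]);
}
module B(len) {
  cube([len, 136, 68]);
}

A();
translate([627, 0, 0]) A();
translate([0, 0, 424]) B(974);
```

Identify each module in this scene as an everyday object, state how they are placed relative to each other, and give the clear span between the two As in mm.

Second stool starts at x = 627; first ends at x = 347; clear span = 627 − 347 = 280 mm.

A is a stool. B is a beam. A beam spans the tops of two stools. The clear span between the two stools is 280 mm.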